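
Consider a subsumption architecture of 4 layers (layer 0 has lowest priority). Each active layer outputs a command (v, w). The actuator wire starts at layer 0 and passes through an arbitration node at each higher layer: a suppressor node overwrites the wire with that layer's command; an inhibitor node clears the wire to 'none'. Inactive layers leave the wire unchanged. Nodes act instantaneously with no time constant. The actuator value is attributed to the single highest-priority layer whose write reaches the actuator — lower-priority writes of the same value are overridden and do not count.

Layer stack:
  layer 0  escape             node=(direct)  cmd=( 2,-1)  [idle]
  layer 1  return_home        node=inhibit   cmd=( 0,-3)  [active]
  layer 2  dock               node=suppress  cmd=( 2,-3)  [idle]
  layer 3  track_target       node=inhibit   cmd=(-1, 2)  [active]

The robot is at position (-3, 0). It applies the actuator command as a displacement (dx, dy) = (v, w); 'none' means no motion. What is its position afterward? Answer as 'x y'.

-3 0

[0] escape off; wire := none
[1] return_home on (inhibit); wire := none
[2] dock off; pass none
[3] track_target on (inhibit); wire := none
output none
position: (-3, 0) + none = (-3, 0)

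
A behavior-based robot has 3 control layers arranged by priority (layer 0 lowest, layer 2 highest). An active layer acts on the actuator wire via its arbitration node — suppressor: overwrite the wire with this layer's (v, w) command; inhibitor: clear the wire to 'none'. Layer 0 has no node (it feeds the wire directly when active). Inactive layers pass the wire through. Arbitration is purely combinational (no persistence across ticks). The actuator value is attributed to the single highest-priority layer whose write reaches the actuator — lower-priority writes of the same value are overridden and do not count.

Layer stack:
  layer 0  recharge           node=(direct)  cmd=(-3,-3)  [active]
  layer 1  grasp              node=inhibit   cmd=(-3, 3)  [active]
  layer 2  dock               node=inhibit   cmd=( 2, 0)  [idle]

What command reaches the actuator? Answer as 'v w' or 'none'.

none

L0 recharge: active, feeds wire = (-3, -3)
L1 grasp: active, inhibitor → wire = none
L2 dock: idle → wire stays none
actuator = none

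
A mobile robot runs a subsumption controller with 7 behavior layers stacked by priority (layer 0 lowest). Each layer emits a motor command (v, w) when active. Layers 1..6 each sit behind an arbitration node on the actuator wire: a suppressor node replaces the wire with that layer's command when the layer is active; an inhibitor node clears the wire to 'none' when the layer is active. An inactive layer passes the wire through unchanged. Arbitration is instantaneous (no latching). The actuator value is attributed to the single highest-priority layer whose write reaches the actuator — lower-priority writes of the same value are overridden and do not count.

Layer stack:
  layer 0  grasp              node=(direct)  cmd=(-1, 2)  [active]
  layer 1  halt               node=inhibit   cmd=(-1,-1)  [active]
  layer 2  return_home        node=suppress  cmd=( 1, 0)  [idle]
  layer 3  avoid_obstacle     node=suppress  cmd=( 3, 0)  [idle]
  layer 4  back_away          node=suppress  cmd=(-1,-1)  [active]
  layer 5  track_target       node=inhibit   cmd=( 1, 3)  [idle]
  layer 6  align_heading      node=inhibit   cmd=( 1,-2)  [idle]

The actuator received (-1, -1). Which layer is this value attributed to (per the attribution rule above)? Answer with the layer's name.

back_away

layer 0 (grasp) active — direct: (-1, 2)
layer 1 (halt) active — inhibits: none
layer 2 (return_home) idle — unchanged: none
layer 3 (avoid_obstacle) idle — unchanged: none
layer 4 (back_away) active — suppresses: (-1, -1)
layer 5 (track_target) idle — unchanged: (-1, -1)
layer 6 (align_heading) idle — unchanged: (-1, -1)
→ actuator (-1, -1)
last writer: layer 4 = back_away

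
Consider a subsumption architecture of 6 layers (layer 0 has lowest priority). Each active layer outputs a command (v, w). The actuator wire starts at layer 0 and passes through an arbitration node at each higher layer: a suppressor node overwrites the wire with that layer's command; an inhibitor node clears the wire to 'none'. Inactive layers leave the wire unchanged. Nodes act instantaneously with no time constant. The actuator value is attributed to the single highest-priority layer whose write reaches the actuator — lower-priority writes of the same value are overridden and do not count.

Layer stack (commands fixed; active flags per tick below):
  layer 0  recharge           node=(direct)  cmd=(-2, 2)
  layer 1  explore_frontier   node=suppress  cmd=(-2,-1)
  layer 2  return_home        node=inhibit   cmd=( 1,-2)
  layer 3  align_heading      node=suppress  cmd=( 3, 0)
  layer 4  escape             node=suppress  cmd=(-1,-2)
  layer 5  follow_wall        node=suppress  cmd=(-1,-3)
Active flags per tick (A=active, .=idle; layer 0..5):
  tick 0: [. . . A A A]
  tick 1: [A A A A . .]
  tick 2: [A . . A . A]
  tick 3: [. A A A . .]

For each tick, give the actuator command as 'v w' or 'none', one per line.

tick 0:
  L0 recharge: idle → wire = none
  L1 explore_frontier: idle → wire stays none
  L2 return_home: idle → wire stays none
  L3 align_heading: active, suppressor → wire = (3, 0)
  L4 escape: active, suppressor → wire = (-1, -2)
  L5 follow_wall: active, suppressor → wire = (-1, -3)
  actuator = (-1, -3)
tick 1:
  L0 recharge: active, feeds wire = (-2, 2)
  L1 explore_frontier: active, suppressor → wire = (-2, -1)
  L2 return_home: active, inhibitor → wire = none
  L3 align_heading: active, suppressor → wire = (3, 0)
  L4 escape: idle → wire stays (3, 0)
  L5 follow_wall: idle → wire stays (3, 0)
  actuator = (3, 0)
tick 2:
  L0 recharge: active, feeds wire = (-2, 2)
  L1 explore_frontier: idle → wire stays (-2, 2)
  L2 return_home: idle → wire stays (-2, 2)
  L3 align_heading: active, suppressor → wire = (3, 0)
  L4 escape: idle → wire stays (3, 0)
  L5 follow_wall: active, suppressor → wire = (-1, -3)
  actuator = (-1, -3)
tick 3:
  L0 recharge: idle → wire = none
  L1 explore_frontier: active, suppressor → wire = (-2, -1)
  L2 return_home: active, inhibitor → wire = none
  L3 align_heading: active, suppressor → wire = (3, 0)
  L4 escape: idle → wire stays (3, 0)
  L5 follow_wall: idle → wire stays (3, 0)
  actuator = (3, 0)

-1 -3
3 0
-1 -3
3 0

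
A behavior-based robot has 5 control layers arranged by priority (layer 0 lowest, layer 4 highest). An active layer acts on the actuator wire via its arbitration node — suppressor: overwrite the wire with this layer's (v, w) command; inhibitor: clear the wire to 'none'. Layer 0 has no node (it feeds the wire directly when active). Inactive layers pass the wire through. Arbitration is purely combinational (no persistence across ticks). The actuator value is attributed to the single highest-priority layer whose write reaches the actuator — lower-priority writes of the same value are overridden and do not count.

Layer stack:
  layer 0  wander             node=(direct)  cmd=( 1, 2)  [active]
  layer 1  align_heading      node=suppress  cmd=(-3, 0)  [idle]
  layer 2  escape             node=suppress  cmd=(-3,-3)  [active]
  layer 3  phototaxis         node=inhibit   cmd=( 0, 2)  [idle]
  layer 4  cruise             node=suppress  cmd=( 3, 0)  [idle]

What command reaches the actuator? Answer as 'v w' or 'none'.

L0 wander: active, feeds wire = (1, 2)
L1 align_heading: idle → wire stays (1, 2)
L2 escape: active, suppressor → wire = (-3, -3)
L3 phototaxis: idle → wire stays (-3, -3)
L4 cruise: idle → wire stays (-3, -3)
actuator = (-3, -3)

-3 -3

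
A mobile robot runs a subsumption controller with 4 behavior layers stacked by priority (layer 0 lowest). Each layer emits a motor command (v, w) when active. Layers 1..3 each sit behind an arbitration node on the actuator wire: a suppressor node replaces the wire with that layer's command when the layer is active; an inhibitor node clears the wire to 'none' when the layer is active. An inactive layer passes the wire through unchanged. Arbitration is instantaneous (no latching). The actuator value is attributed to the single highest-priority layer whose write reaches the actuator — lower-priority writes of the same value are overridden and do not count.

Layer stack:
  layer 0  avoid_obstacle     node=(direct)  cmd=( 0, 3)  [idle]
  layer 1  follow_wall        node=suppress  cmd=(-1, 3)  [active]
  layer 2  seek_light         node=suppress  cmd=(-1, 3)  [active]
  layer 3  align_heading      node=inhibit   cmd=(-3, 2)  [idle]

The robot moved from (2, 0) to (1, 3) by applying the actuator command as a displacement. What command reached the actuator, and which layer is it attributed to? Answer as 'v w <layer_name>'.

displacement = (1, 3) − (2, 0) = (-1, 3)
L0 avoid_obstacle: idle → wire = none
L1 follow_wall: active, suppressor → wire = (-1, 3)
L2 seek_light: active, suppressor → wire = (-1, 3)
L3 align_heading: idle → wire stays (-1, 3)
actuator = (-1, 3) — from layer 2 (seek_light)

-1 3 seek_light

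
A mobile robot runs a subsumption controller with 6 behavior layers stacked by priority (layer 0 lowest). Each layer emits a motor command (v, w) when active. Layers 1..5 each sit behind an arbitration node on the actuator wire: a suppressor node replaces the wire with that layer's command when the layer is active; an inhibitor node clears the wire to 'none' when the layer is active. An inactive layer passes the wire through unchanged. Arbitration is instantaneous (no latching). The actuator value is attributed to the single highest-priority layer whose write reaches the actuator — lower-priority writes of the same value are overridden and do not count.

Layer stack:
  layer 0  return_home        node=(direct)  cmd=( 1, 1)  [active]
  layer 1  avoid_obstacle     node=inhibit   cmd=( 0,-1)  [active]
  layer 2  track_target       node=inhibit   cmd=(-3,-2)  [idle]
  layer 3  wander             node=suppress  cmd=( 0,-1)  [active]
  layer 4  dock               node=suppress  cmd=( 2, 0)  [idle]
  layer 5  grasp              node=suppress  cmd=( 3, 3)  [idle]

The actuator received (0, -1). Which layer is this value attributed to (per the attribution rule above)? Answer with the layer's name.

wander

L0 return_home: active, feeds wire = (1, 1)
L1 avoid_obstacle: active, inhibitor → wire = none
L2 track_target: idle → wire stays none
L3 wander: active, suppressor → wire = (0, -1)
L4 dock: idle → wire stays (0, -1)
L5 grasp: idle → wire stays (0, -1)
actuator = (0, -1)
last writer: layer 3 = wander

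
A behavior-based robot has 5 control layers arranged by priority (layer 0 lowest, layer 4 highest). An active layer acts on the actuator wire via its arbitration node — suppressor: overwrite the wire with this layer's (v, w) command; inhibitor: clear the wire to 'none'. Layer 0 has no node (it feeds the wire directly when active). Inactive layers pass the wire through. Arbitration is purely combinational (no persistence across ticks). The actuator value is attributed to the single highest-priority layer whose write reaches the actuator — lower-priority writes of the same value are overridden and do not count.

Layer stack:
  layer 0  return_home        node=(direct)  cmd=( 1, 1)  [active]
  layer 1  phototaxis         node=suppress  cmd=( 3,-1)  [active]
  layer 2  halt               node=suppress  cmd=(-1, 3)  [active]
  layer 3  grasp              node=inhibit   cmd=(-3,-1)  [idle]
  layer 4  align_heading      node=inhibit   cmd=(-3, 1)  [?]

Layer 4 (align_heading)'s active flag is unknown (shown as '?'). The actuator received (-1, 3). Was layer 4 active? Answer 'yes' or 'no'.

If layer 4 is active=yes:
  actuator would be none
If layer 4 is active=no:
  actuator would be (-1, 3)
Observed (-1, 3), so layer 4 was idle.

no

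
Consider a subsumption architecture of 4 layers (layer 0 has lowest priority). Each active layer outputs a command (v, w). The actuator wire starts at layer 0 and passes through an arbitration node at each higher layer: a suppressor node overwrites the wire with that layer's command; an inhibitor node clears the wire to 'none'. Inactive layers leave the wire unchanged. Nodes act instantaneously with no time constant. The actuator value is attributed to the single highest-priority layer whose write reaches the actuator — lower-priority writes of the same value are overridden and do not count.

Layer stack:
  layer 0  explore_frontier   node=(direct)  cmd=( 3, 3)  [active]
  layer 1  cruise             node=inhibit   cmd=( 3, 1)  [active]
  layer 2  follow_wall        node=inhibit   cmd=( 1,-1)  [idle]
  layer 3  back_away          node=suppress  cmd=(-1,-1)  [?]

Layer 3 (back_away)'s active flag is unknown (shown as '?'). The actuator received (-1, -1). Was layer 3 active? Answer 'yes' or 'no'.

If layer 3 is active=yes:
  actuator would be (-1, -1)
If layer 3 is active=no:
  actuator would be none
Observed (-1, -1), so layer 3 was active.

yes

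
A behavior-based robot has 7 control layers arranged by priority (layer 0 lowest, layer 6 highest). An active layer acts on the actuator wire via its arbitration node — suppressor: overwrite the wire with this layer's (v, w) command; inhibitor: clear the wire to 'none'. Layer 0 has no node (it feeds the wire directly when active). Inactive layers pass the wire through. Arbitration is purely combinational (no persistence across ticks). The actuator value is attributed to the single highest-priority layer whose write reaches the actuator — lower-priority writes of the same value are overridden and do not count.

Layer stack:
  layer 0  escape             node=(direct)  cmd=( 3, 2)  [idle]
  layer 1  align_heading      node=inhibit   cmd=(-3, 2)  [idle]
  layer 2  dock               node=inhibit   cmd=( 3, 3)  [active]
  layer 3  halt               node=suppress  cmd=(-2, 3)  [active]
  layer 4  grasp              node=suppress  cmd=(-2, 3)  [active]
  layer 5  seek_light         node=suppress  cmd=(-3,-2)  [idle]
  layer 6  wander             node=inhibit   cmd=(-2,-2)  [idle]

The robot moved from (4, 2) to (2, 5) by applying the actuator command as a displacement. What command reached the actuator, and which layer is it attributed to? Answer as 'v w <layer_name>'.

-2 3 grasp

displacement = (2, 5) − (4, 2) = (-2, 3)
L0 escape: idle → wire = none
L1 align_heading: idle → wire stays none
L2 dock: active, inhibitor → wire = none
L3 halt: active, suppressor → wire = (-2, 3)
L4 grasp: active, suppressor → wire = (-2, 3)
L5 seek_light: idle → wire stays (-2, 3)
L6 wander: idle → wire stays (-2, 3)
actuator = (-2, 3) — from layer 4 (grasp)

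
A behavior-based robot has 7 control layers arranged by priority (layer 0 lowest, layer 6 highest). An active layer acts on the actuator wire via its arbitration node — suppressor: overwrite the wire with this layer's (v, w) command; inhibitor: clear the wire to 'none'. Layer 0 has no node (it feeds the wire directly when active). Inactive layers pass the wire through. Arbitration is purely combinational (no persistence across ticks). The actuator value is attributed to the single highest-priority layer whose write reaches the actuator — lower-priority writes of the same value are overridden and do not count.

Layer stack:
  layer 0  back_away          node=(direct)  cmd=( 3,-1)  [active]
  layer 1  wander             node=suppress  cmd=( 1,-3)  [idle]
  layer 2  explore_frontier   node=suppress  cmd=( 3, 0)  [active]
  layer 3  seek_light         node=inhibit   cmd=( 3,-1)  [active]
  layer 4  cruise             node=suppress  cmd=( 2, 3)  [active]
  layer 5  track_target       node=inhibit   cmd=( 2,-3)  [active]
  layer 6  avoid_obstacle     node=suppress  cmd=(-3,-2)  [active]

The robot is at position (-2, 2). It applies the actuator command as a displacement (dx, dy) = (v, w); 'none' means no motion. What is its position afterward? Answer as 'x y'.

L0 back_away: active, feeds wire = (3, -1)
L1 wander: idle → wire stays (3, -1)
L2 explore_frontier: active, suppressor → wire = (3, 0)
L3 seek_light: active, inhibitor → wire = none
L4 cruise: active, suppressor → wire = (2, 3)
L5 track_target: active, inhibitor → wire = none
L6 avoid_obstacle: active, suppressor → wire = (-3, -2)
actuator = (-3, -2)
position: (-2, 2) + (-3, -2) = (-5, 0)

-5 0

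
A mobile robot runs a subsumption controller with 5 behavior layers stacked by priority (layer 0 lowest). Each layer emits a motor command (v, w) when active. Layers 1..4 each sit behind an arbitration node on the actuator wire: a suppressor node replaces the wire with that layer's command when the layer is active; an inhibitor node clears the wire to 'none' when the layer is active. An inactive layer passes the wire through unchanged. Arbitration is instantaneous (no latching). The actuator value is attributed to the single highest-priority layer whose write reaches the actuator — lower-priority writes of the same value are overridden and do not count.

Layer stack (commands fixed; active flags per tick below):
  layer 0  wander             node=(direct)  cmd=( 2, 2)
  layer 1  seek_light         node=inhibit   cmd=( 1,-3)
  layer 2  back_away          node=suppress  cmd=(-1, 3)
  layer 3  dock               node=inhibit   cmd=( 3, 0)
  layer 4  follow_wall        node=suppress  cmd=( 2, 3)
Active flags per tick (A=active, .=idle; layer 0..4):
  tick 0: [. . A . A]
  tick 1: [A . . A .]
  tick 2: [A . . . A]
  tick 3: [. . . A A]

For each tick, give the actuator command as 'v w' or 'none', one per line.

2 3
none
2 3
2 3

tick 0:
  L0 wander: idle → wire = none
  L1 seek_light: idle → wire stays none
  L2 back_away: active, suppressor → wire = (-1, 3)
  L3 dock: idle → wire stays (-1, 3)
  L4 follow_wall: active, suppressor → wire = (2, 3)
  actuator = (2, 3)
tick 1:
  L0 wander: active, feeds wire = (2, 2)
  L1 seek_light: idle → wire stays (2, 2)
  L2 back_away: idle → wire stays (2, 2)
  L3 dock: active, inhibitor → wire = none
  L4 follow_wall: idle → wire stays none
  actuator = none
tick 2:
  L0 wander: active, feeds wire = (2, 2)
  L1 seek_light: idle → wire stays (2, 2)
  L2 back_away: idle → wire stays (2, 2)
  L3 dock: idle → wire stays (2, 2)
  L4 follow_wall: active, suppressor → wire = (2, 3)
  actuator = (2, 3)
tick 3:
  L0 wander: idle → wire = none
  L1 seek_light: idle → wire stays none
  L2 back_away: idle → wire stays none
  L3 dock: active, inhibitor → wire = none
  L4 follow_wall: active, suppressor → wire = (2, 3)
  actuator = (2, 3)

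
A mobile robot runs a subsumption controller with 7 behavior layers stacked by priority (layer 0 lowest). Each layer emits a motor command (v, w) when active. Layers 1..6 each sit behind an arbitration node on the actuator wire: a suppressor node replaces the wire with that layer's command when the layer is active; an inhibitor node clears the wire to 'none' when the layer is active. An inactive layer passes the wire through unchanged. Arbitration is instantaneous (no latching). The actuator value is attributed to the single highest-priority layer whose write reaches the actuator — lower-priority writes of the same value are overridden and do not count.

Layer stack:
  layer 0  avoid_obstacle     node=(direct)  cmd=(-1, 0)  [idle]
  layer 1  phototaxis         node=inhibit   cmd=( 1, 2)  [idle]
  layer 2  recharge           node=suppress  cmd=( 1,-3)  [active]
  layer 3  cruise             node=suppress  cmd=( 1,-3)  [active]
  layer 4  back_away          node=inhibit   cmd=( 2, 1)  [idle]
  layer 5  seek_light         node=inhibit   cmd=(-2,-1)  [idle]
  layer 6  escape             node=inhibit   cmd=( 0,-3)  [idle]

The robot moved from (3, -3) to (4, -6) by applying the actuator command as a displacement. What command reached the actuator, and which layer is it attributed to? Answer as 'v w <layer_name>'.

1 -3 cruise

displacement = (4, -6) − (3, -3) = (1, -3)
L0 avoid_obstacle: idle → wire = none
L1 phototaxis: idle → wire stays none
L2 recharge: active, suppressor → wire = (1, -3)
L3 cruise: active, suppressor → wire = (1, -3)
L4 back_away: idle → wire stays (1, -3)
L5 seek_light: idle → wire stays (1, -3)
L6 escape: idle → wire stays (1, -3)
actuator = (1, -3) — from layer 3 (cruise)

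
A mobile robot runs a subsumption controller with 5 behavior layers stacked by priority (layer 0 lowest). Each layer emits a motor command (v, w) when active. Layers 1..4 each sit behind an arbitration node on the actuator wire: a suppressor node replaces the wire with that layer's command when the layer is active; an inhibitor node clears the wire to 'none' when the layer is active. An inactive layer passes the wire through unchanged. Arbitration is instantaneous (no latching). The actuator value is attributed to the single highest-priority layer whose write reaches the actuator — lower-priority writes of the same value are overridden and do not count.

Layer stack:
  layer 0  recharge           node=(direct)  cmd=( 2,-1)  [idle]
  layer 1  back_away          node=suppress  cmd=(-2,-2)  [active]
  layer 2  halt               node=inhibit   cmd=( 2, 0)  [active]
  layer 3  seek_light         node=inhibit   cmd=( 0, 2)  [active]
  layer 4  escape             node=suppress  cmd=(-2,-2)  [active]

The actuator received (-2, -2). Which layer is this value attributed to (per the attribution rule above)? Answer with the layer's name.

L0 recharge: idle → wire = none
L1 back_away: active, suppressor → wire = (-2, -2)
L2 halt: active, inhibitor → wire = none
L3 seek_light: active, inhibitor → wire = none
L4 escape: active, suppressor → wire = (-2, -2)
actuator = (-2, -2)
last writer: layer 4 = escape

escape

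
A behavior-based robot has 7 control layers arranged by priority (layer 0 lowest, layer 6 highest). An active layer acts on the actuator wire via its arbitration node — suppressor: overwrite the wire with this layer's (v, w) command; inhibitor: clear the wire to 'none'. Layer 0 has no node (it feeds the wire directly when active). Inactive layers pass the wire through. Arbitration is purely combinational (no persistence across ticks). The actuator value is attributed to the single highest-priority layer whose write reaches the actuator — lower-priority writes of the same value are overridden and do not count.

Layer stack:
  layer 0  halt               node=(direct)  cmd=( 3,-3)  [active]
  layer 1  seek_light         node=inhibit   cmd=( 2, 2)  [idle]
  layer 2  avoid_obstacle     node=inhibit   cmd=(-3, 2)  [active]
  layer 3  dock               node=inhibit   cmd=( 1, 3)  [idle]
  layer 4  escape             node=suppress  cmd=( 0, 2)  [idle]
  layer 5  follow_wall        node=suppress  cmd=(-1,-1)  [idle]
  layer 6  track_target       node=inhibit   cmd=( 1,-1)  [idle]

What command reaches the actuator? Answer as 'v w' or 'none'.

none

L0 halt: active, feeds wire = (3, -3)
L1 seek_light: idle → wire stays (3, -3)
L2 avoid_obstacle: active, inhibitor → wire = none
L3 dock: idle → wire stays none
L4 escape: idle → wire stays none
L5 follow_wall: idle → wire stays none
L6 track_target: idle → wire stays none
actuator = none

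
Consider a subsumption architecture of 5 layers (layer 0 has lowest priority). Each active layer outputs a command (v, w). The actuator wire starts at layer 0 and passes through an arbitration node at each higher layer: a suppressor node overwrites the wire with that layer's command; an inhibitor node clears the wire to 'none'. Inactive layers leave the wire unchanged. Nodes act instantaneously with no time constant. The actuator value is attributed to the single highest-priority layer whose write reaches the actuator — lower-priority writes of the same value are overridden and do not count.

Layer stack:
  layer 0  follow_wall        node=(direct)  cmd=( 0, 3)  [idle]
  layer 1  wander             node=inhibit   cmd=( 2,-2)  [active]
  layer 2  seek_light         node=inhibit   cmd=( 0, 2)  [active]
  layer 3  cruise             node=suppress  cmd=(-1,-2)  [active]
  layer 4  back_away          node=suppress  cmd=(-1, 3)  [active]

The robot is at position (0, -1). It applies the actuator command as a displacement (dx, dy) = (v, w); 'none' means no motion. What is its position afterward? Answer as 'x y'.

L0 follow_wall: idle → wire = none
L1 wander: active, inhibitor → wire = none
L2 seek_light: active, inhibitor → wire = none
L3 cruise: active, suppressor → wire = (-1, -2)
L4 back_away: active, suppressor → wire = (-1, 3)
actuator = (-1, 3)
position: (0, -1) + (-1, 3) = (-1, 2)

-1 2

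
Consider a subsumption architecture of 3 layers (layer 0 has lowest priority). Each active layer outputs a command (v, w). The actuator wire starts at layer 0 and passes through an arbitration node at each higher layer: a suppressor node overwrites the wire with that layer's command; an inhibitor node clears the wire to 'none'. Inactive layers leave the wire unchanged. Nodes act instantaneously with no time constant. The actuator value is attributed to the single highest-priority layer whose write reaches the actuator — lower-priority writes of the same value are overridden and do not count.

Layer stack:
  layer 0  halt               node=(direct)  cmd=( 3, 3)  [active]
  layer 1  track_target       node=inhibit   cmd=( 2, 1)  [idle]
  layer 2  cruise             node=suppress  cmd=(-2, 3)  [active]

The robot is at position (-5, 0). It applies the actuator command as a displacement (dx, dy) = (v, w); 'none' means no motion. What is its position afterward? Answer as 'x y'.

L0 halt: active, feeds wire = (3, 3)
L1 track_target: idle → wire stays (3, 3)
L2 cruise: active, suppressor → wire = (-2, 3)
actuator = (-2, 3)
position: (-5, 0) + (-2, 3) = (-7, 3)

-7 3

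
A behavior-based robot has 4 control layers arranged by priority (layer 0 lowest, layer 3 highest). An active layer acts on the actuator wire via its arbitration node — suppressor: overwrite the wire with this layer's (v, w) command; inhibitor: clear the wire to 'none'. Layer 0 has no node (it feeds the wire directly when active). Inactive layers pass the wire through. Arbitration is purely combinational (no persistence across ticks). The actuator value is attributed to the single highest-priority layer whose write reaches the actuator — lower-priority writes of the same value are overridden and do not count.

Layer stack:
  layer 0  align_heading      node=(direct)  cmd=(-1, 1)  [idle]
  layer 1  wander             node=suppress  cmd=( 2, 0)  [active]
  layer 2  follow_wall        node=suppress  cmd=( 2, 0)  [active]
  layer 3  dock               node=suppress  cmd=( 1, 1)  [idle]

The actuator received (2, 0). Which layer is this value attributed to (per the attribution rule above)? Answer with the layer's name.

follow_wall

L0 align_heading: idle → wire = none
L1 wander: active, suppressor → wire = (2, 0)
L2 follow_wall: active, suppressor → wire = (2, 0)
L3 dock: idle → wire stays (2, 0)
actuator = (2, 0)
last writer: layer 2 = follow_wall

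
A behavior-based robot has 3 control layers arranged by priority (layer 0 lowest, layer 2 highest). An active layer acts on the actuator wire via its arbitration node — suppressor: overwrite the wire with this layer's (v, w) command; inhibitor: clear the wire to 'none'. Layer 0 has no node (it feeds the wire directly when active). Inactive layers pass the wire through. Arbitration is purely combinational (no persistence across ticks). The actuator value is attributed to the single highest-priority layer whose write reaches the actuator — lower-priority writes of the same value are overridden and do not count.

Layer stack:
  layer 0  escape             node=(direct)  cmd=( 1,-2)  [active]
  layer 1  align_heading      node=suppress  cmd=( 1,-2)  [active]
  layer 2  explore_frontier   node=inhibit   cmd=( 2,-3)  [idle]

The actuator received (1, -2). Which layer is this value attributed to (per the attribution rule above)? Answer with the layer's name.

L0 escape: active, feeds wire = (1, -2)
L1 align_heading: active, suppressor → wire = (1, -2)
L2 explore_frontier: idle → wire stays (1, -2)
actuator = (1, -2)
last writer: layer 1 = align_heading

align_heading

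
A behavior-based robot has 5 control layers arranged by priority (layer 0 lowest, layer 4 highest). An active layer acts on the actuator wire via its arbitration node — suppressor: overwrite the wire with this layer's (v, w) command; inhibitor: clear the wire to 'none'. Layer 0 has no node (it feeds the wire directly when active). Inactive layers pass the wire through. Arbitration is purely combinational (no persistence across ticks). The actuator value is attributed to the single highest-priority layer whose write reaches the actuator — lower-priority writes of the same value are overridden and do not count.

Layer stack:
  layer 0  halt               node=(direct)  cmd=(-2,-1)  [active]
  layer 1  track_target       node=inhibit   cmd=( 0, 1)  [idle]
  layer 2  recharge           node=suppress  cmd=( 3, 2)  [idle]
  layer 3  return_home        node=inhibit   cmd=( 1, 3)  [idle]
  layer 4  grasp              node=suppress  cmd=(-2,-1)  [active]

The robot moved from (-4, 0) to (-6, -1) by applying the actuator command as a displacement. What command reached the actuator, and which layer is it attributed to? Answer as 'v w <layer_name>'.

-2 -1 grasp

displacement = (-6, -1) − (-4, 0) = (-2, -1)
L0 halt: active, feeds wire = (-2, -1)
L1 track_target: idle → wire stays (-2, -1)
L2 recharge: idle → wire stays (-2, -1)
L3 return_home: idle → wire stays (-2, -1)
L4 grasp: active, suppressor → wire = (-2, -1)
actuator = (-2, -1) — from layer 4 (grasp)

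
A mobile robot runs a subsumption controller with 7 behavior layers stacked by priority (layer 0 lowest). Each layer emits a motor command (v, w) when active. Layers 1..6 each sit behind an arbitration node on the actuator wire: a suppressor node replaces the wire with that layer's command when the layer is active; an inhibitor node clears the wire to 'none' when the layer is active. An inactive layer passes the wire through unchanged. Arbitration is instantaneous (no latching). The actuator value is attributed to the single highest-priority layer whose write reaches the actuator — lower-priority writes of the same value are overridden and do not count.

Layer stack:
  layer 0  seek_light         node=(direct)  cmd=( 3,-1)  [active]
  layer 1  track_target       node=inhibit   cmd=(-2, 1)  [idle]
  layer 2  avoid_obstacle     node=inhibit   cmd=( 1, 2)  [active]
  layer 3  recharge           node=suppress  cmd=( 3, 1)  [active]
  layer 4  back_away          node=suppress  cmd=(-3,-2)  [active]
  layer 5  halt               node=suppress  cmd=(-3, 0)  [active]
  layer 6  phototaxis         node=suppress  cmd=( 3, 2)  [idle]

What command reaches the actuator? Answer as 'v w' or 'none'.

-3 0

layer 0 (seek_light) active — direct: (3, -1)
layer 1 (track_target) idle — unchanged: (3, -1)
layer 2 (avoid_obstacle) active — inhibits: none
layer 3 (recharge) active — suppresses: (3, 1)
layer 4 (back_away) active — suppresses: (-3, -2)
layer 5 (halt) active — suppresses: (-3, 0)
layer 6 (phototaxis) idle — unchanged: (-3, 0)
→ actuator (-3, 0)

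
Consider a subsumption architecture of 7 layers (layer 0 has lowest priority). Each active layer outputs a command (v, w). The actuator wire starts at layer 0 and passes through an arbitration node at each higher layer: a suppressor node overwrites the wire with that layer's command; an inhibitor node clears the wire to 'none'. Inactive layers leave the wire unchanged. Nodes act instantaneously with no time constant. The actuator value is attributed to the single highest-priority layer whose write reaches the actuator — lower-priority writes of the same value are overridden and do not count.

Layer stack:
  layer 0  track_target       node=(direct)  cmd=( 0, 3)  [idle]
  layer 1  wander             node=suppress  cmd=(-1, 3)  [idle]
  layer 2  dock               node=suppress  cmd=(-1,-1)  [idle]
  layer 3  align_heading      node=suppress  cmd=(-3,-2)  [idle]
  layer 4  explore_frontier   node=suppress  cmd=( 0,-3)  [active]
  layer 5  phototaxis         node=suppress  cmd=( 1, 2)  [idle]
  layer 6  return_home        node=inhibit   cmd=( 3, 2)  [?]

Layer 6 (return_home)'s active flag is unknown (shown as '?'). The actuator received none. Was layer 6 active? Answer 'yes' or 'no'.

If layer 6 is active=yes:
  actuator would be none
If layer 6 is active=no:
  actuator would be (0, -3)
Observed none, so layer 6 was active.

yes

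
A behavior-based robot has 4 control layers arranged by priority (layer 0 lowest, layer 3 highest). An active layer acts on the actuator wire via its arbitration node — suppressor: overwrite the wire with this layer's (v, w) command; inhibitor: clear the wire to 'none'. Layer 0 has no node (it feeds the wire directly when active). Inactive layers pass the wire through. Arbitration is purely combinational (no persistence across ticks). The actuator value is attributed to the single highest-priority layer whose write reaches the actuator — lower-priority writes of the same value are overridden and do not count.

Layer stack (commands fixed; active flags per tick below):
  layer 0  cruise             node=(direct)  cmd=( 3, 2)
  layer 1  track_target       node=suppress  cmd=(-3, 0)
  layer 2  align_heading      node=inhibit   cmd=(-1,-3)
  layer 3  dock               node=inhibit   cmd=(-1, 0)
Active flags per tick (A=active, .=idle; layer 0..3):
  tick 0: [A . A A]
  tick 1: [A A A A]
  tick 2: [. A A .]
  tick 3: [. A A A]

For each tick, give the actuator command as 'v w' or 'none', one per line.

none
none
none
none

tick 0:
  L0 cruise: active, feeds wire = (3, 2)
  L1 track_target: idle → wire stays (3, 2)
  L2 align_heading: active, inhibitor → wire = none
  L3 dock: active, inhibitor → wire = none
  actuator = none
tick 1:
  L0 cruise: active, feeds wire = (3, 2)
  L1 track_target: active, suppressor → wire = (-3, 0)
  L2 align_heading: active, inhibitor → wire = none
  L3 dock: active, inhibitor → wire = none
  actuator = none
tick 2:
  L0 cruise: idle → wire = none
  L1 track_target: active, suppressor → wire = (-3, 0)
  L2 align_heading: active, inhibitor → wire = none
  L3 dock: idle → wire stays none
  actuator = none
tick 3:
  L0 cruise: idle → wire = none
  L1 track_target: active, suppressor → wire = (-3, 0)
  L2 align_heading: active, inhibitor → wire = none
  L3 dock: active, inhibitor → wire = none
  actuator = none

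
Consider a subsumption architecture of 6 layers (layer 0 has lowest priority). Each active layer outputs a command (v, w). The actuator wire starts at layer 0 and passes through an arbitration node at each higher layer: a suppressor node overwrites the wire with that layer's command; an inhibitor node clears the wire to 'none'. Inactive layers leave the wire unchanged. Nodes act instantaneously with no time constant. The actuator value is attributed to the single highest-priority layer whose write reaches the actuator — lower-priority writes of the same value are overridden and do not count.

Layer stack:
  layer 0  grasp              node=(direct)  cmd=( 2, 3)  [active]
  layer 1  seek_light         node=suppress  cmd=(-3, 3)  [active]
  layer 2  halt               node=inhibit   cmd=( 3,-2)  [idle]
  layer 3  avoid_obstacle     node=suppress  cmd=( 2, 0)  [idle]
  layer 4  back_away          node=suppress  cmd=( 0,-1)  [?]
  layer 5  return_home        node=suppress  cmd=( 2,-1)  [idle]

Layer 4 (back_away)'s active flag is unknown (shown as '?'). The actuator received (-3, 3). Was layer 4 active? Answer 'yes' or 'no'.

If layer 4 is active=yes:
  actuator would be (0, -1)
If layer 4 is active=no:
  actuator would be (-3, 3)
Observed (-3, 3), so layer 4 was idle.

no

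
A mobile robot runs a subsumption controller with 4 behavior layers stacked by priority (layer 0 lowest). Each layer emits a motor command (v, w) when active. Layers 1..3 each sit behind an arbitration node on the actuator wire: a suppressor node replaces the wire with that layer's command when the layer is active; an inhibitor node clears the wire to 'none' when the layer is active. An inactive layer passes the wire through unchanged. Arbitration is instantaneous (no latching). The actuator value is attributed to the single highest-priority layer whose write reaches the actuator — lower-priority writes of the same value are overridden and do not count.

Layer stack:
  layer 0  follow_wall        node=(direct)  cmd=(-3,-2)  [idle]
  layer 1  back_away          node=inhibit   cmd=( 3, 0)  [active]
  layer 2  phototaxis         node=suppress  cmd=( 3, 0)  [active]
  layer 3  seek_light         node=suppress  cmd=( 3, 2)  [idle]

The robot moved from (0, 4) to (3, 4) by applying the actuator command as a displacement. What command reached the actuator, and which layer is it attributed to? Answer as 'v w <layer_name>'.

3 0 phototaxis

displacement = (3, 4) − (0, 4) = (3, 0)
layer 0 (follow_wall) idle — none
layer 1 (back_away) active — inhibits: none
layer 2 (phototaxis) active — suppresses: (3, 0)
layer 3 (seek_light) idle — unchanged: (3, 0)
→ actuator (3, 0) — from layer 2 (phototaxis)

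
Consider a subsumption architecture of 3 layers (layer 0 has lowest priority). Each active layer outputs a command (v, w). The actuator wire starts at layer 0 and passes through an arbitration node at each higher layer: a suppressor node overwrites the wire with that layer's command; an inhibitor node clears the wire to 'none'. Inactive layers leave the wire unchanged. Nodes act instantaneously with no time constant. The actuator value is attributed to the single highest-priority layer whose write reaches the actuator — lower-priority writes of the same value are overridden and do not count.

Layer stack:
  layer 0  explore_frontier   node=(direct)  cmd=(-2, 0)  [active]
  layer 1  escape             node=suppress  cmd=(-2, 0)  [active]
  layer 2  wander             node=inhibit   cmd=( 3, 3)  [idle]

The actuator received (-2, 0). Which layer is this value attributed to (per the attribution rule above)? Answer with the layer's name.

escape

layer 0 (explore_frontier) active — direct: (-2, 0)
layer 1 (escape) active — suppresses: (-2, 0)
layer 2 (wander) idle — unchanged: (-2, 0)
→ actuator (-2, 0)
last writer: layer 1 = escape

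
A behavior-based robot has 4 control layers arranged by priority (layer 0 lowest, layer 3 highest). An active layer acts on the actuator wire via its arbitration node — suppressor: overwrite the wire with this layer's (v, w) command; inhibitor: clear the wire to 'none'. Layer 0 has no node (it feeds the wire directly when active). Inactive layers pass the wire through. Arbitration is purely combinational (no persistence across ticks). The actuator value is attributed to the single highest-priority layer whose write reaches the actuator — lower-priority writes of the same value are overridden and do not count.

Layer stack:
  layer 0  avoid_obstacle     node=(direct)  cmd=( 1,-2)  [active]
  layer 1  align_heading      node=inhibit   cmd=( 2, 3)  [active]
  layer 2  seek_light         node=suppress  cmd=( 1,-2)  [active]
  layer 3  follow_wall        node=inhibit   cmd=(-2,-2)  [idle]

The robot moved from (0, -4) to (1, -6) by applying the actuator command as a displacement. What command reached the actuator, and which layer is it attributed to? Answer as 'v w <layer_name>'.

displacement = (1, -6) − (0, -4) = (1, -2)
L0 avoid_obstacle: active, feeds wire = (1, -2)
L1 align_heading: active, inhibitor → wire = none
L2 seek_light: active, suppressor → wire = (1, -2)
L3 follow_wall: idle → wire stays (1, -2)
actuator = (1, -2) — from layer 2 (seek_light)

1 -2 seek_light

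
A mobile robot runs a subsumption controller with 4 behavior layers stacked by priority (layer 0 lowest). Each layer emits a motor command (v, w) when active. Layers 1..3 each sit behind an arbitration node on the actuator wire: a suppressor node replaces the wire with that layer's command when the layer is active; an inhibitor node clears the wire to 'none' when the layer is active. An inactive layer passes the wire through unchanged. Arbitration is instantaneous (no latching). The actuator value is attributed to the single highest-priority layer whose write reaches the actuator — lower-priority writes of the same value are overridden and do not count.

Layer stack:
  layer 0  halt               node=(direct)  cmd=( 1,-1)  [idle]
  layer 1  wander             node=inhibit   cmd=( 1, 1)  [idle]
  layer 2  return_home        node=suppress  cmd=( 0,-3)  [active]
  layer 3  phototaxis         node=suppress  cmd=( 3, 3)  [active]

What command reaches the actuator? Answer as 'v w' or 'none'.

[0] halt off; wire := none
[1] wander off; pass none
[2] return_home on (suppress); wire := (0, -3)
[3] phototaxis on (suppress); wire := (3, 3)
output (3, 3)

3 3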